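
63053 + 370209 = 433262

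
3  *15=45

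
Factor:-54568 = -2^3*19^1*359^1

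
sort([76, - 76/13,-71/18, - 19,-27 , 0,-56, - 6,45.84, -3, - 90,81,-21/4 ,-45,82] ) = [ - 90,-56, - 45, - 27, - 19, - 6,-76/13, - 21/4, - 71/18,  -  3 , 0,45.84,76,81,82]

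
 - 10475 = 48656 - 59131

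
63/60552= 7/6728 = 0.00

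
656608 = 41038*16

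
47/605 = 47/605  =  0.08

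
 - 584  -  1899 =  -2483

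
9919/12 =9919/12 = 826.58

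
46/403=46/403 = 0.11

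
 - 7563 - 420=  - 7983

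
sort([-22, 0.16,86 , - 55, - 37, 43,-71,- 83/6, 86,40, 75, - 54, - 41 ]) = [ - 71,  -  55, - 54, - 41 ,- 37,-22, - 83/6, 0.16, 40,43, 75,86, 86 ]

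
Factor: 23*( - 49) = -7^2*23^1 = - 1127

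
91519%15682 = 13109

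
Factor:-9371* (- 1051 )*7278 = 2^1*3^1*1051^1*1213^1*9371^1= 71680447038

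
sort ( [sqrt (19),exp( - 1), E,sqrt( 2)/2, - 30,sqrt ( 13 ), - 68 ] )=[ - 68, - 30,exp( - 1 ),sqrt( 2)/2,E,sqrt( 13),sqrt( 19) ] 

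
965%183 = 50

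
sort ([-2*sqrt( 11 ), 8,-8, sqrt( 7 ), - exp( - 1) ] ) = [ - 8,  -  2*sqrt ( 11),-exp(  -  1),sqrt(7 ), 8] 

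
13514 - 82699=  - 69185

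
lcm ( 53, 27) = 1431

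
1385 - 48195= - 46810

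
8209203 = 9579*857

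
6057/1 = 6057 = 6057.00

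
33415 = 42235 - 8820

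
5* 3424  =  17120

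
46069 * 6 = 276414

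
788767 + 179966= 968733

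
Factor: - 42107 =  - 13^1*41^1*79^1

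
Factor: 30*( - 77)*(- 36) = 2^3*3^3*5^1*7^1 * 11^1 = 83160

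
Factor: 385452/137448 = 2^( - 1 )*3^1*23^( - 1 )* 43^1 = 129/46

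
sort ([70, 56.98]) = [56.98,70]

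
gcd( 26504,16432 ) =8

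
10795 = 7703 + 3092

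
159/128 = 159/128 = 1.24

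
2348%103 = 82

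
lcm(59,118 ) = 118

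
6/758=3/379 = 0.01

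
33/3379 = 33/3379 = 0.01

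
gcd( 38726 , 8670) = 578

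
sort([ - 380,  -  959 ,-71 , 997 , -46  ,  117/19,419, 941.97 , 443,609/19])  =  [ - 959,-380,-71, - 46 , 117/19,609/19,419, 443, 941.97,997]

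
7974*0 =0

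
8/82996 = 2/20749 = 0.00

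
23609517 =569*41493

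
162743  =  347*469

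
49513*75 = 3713475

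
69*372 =25668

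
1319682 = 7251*182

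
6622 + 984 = 7606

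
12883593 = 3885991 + 8997602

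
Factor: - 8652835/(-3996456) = 2^( - 3) *3^( - 1 )*5^1 * 89^(-1 )*1871^ ( - 1) * 1730567^1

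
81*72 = 5832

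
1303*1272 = 1657416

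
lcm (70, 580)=4060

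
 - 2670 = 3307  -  5977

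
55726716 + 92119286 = 147846002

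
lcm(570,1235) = 7410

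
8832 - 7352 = 1480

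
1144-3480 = -2336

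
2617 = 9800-7183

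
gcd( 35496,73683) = 9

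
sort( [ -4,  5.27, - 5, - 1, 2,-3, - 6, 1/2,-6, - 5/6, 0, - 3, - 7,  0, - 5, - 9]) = [ - 9 ,-7, -6 , - 6, - 5, - 5, - 4, - 3, - 3, - 1,-5/6,0,  0, 1/2,  2,  5.27 ] 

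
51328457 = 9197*5581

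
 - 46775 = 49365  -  96140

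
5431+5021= 10452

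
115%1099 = 115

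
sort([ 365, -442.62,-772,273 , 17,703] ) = [  -  772, - 442.62, 17,273, 365,703]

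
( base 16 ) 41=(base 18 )3b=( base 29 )27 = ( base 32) 21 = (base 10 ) 65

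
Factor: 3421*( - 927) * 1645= - 5216734215  =  - 3^2 *5^1*7^1*11^1*47^1*103^1*311^1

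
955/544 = 1 + 411/544 = 1.76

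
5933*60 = 355980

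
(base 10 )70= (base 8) 106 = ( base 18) 3g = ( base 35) 20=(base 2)1000110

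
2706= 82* 33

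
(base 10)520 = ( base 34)FA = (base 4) 20020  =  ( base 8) 1010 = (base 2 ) 1000001000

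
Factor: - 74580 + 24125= - 50455 = -5^1*10091^1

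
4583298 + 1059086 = 5642384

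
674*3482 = 2346868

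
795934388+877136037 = 1673070425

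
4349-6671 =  - 2322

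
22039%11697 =10342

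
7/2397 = 7/2397=0.00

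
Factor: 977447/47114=2^( - 1 ) *23557^( - 1) *977447^1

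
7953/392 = 7953/392 = 20.29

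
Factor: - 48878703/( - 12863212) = 2^( -2 ) * 3^2*23^1*71^( - 1) *45293^( - 1)*236129^1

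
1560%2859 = 1560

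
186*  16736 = 3112896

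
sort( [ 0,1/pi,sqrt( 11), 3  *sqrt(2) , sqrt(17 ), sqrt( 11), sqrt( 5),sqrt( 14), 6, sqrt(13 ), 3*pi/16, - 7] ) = [-7, 0,1/pi,3 *pi/16 , sqrt( 5),sqrt(11), sqrt ( 11 ),sqrt (13), sqrt( 14), sqrt ( 17), 3*sqrt( 2), 6] 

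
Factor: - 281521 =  - 43^1*6547^1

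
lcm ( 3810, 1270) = 3810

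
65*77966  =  5067790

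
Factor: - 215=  -5^1 * 43^1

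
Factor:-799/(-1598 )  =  1/2=2^ (  -  1) 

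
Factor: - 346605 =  - 3^1*5^1 *7^1*3301^1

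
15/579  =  5/193 = 0.03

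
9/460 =9/460 = 0.02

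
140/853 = 140/853 =0.16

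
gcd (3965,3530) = 5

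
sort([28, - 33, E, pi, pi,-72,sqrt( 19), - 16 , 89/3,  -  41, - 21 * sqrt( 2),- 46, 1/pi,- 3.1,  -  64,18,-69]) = [-72,- 69, - 64,- 46, - 41,  -  33,  -  21*sqrt( 2), - 16, - 3.1, 1/pi , E,  pi,pi,sqrt(19 ),18,28,89/3]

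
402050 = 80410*5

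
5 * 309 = 1545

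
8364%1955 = 544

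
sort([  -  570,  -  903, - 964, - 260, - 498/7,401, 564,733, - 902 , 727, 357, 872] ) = [-964, - 903, - 902  , - 570, - 260, - 498/7, 357,  401,564, 727, 733,872 ]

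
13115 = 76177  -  63062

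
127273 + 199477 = 326750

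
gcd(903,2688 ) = 21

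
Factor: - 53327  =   - 53327^1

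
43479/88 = 43479/88 = 494.08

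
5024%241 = 204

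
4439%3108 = 1331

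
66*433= 28578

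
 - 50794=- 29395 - 21399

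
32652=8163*4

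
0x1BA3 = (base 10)7075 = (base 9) 10631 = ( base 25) b80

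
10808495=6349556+4458939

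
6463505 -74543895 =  - 68080390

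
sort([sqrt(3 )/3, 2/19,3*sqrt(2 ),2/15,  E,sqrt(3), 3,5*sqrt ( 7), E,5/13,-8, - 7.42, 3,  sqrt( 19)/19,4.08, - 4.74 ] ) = [ -8, - 7.42, - 4.74, 2/19, 2/15, sqrt (19 ) /19, 5/13,sqrt(3)/3, sqrt(3 ), E, E,3, 3, 4.08, 3*sqrt( 2), 5*sqrt(7 )]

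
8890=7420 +1470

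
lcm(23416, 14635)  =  117080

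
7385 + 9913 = 17298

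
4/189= 4/189 = 0.02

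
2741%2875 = 2741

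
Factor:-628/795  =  - 2^2*3^( - 1) * 5^( - 1)*53^(- 1 )*157^1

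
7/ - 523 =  - 1 + 516/523 =- 0.01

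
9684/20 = 2421/5 = 484.20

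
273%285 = 273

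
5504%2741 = 22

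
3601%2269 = 1332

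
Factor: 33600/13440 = 2^( - 1)*5^1  =  5/2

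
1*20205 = 20205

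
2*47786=95572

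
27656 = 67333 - 39677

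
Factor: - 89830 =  - 2^1*5^1*13^1 * 691^1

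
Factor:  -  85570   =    -  2^1 * 5^1*43^1 * 199^1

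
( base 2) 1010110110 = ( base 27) PJ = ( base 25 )12J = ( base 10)694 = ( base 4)22312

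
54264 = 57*952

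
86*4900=421400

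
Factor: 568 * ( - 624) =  - 354432 = - 2^7*3^1  *  13^1 * 71^1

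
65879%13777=10771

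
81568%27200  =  27168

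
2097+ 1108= 3205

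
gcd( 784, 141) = 1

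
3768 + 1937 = 5705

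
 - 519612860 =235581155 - 755194015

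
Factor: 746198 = 2^1*17^2*1291^1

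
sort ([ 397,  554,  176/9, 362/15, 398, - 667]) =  [ -667, 176/9,362/15,397, 398,554]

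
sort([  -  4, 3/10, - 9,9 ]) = [-9 , - 4, 3/10, 9 ] 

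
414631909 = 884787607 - 470155698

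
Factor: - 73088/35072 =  - 2^( -1) * 137^(  -  1 ) *571^1 = -571/274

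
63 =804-741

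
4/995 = 4/995= 0.00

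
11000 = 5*2200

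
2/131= 2/131 = 0.02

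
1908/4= 477 = 477.00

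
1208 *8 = 9664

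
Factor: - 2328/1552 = - 2^( - 1)*3^1 = - 3/2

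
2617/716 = 3  +  469/716 = 3.66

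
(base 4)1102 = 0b1010010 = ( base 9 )101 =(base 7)145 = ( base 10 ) 82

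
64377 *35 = 2253195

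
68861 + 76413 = 145274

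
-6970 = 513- 7483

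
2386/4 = 1193/2 = 596.50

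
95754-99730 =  - 3976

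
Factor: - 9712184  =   - 2^3* 1214023^1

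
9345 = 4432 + 4913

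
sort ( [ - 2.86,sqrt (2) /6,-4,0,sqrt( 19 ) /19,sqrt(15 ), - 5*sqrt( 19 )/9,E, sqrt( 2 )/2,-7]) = [ - 7, - 4,-2.86, - 5*sqrt(19) /9,  0,sqrt( 19 )/19,sqrt( 2)/6,sqrt( 2) /2,E, sqrt(15)]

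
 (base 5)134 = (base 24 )1k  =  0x2c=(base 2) 101100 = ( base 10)44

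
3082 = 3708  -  626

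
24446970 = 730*33489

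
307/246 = 307/246 = 1.25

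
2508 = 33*76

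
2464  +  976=3440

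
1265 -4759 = -3494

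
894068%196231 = 109144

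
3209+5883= 9092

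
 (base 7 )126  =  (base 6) 153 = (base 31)27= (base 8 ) 105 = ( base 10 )69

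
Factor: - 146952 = -2^3 * 3^2*13^1*157^1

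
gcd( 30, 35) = 5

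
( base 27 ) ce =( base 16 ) 152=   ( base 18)10e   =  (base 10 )338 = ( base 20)gi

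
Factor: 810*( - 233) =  - 2^1*3^4*5^1  *  233^1 =- 188730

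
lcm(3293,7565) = 279905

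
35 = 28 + 7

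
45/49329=5/5481=0.00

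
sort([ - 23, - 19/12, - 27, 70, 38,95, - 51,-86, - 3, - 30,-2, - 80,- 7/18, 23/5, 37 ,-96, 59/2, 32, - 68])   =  [ - 96, - 86, - 80, - 68, - 51, - 30, - 27, - 23, - 3, - 2,- 19/12, - 7/18, 23/5, 59/2, 32, 37, 38, 70,95]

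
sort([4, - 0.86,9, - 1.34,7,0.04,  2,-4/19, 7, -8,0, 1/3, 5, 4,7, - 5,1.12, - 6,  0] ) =[  -  8, - 6, - 5, - 1.34, - 0.86, - 4/19 , 0, 0,0.04,1/3,1.12,2, 4, 4, 5,  7,  7, 7,9 ]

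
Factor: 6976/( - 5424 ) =-436/339 = -2^2*3^( - 1 )*109^1*113^(-1) 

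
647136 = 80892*8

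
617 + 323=940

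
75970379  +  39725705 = 115696084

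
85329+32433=117762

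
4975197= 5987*831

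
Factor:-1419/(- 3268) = 33/76 = 2^( - 2)*3^1*11^1 * 19^(-1 )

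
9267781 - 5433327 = 3834454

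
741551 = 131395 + 610156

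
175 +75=250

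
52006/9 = 5778+ 4/9 = 5778.44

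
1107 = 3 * 369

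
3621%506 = 79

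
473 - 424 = 49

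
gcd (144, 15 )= 3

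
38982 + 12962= 51944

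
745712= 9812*76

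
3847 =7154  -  3307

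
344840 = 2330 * 148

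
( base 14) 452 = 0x358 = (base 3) 1011201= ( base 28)12G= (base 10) 856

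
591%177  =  60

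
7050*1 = 7050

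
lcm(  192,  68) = 3264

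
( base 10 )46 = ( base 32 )1E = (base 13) 37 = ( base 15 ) 31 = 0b101110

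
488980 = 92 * 5315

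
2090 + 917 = 3007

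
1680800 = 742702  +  938098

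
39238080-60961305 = -21723225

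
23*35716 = 821468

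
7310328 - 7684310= - 373982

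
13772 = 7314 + 6458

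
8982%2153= 370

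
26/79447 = 26/79447 = 0.00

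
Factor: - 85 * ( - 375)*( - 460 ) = -14662500 = -  2^2*3^1*5^5*17^1*23^1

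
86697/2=86697/2 = 43348.50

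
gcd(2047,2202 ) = 1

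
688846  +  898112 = 1586958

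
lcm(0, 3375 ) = 0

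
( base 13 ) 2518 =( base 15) 185a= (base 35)4AA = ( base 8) 12214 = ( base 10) 5260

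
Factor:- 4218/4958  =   - 3^1*19^1*67^( - 1) = -57/67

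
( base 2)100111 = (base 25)1E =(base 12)33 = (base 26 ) 1d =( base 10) 39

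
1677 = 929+748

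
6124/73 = 6124/73 = 83.89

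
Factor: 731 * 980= 716380 = 2^2 * 5^1*7^2*17^1*43^1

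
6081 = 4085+1996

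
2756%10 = 6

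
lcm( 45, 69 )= 1035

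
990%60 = 30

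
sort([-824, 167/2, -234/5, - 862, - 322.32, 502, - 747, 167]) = [ - 862, - 824, - 747,-322.32, - 234/5 , 167/2, 167, 502 ]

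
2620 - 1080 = 1540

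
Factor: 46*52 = 2392=2^3*13^1*23^1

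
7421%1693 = 649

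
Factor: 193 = 193^1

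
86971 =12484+74487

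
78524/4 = 19631 =19631.00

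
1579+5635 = 7214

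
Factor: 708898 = 2^1*43^1*8243^1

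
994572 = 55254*18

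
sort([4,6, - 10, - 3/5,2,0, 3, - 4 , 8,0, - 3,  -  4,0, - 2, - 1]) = [ - 10, - 4, - 4, - 3 , - 2, - 1, - 3/5, 0,0, 0,2, 3, 4,6, 8]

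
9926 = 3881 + 6045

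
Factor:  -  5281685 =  - 5^1*61^1*17317^1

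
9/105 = 3/35 = 0.09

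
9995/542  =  18+239/542  =  18.44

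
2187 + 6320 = 8507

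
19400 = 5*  3880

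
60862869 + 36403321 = 97266190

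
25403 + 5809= 31212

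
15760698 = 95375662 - 79614964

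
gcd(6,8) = 2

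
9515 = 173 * 55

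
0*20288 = 0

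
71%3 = 2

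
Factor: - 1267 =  - 7^1*181^1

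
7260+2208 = 9468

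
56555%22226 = 12103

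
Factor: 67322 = 2^1*41^1*821^1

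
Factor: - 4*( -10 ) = 2^3 * 5^1 =40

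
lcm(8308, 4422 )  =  274164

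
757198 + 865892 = 1623090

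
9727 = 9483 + 244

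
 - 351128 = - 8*43891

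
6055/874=6 + 811/874=6.93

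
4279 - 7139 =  - 2860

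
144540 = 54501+90039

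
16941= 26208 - 9267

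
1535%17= 5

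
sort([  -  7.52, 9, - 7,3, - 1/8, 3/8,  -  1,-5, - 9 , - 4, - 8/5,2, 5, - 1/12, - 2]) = [ - 9, - 7.52, - 7,-5,- 4, - 2 ,  -  8/5, - 1, - 1/8, -1/12, 3/8, 2, 3, 5, 9]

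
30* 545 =16350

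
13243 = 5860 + 7383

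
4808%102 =14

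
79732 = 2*39866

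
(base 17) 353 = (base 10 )955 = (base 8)1673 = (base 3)1022101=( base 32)TR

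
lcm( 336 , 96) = 672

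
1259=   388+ 871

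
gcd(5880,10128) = 24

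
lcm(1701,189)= 1701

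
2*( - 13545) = - 27090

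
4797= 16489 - 11692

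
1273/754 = 1273/754 = 1.69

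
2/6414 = 1/3207 = 0.00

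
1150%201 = 145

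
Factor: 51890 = 2^1*5^1 * 5189^1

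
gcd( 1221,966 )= 3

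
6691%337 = 288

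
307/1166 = 307/1166 = 0.26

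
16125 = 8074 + 8051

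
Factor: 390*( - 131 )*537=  - 27435330 = - 2^1*3^2*5^1*13^1*131^1*179^1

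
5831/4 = 5831/4 = 1457.75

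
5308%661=20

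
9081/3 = 3027  =  3027.00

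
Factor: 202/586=101^1*293^ (-1) = 101/293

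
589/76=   31/4 =7.75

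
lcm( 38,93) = 3534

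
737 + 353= 1090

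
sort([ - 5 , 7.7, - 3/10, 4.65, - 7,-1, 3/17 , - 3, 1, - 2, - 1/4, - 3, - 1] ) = [ - 7, - 5, - 3,- 3, - 2, - 1, - 1  , - 3/10,-1/4, 3/17, 1, 4.65 , 7.7]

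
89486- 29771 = 59715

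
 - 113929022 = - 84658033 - 29270989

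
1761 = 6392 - 4631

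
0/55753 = 0 = 0.00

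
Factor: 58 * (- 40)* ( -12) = 2^6*3^1*5^1 * 29^1 = 27840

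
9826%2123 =1334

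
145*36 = 5220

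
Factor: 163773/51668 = 2^ (  -  2)*3^2*31^1*587^1*12917^ ( - 1) 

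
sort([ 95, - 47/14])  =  [ - 47/14, 95] 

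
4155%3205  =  950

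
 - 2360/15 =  - 158 + 2/3 = -157.33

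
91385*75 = 6853875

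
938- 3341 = - 2403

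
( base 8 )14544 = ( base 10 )6500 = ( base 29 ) 7l4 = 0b1100101100100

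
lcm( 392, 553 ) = 30968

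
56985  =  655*87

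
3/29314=3/29314=0.00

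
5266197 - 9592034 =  - 4325837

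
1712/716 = 428/179 = 2.39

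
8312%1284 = 608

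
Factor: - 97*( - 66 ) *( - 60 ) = -384120=- 2^3*3^2*5^1*11^1*97^1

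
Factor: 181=181^1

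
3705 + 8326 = 12031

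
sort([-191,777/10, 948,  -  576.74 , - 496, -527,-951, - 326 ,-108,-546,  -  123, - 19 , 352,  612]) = [ - 951,  -  576.74, - 546,-527, - 496 , - 326, - 191, -123, - 108, - 19  ,  777/10,352, 612, 948 ] 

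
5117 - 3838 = 1279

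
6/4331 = 6/4331=0.00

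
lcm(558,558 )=558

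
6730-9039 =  - 2309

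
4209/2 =2104 + 1/2=2104.50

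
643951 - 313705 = 330246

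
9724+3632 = 13356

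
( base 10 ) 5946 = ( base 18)1066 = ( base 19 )G8I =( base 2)1011100111010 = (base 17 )139d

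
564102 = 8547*66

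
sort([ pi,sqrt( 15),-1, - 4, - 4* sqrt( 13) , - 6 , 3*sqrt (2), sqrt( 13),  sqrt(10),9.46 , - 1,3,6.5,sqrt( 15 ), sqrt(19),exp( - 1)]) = [ - 4*sqrt (13), - 6, - 4, - 1, - 1,exp( - 1),3,pi,sqrt(10 ),sqrt(13 ),sqrt( 15),sqrt ( 15),3*sqrt(2 ),sqrt (19), 6.5,9.46]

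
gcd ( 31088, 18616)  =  8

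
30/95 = 6/19=0.32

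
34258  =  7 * 4894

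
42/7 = 6 = 6.00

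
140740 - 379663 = - 238923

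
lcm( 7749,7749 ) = 7749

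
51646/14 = 3689 = 3689.00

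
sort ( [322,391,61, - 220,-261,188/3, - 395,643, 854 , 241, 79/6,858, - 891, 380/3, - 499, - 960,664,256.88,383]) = [ - 960, - 891, - 499, - 395, - 261,-220,79/6,61,  188/3, 380/3, 241,  256.88 , 322 , 383,391,643,664 , 854, 858]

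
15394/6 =7697/3= 2565.67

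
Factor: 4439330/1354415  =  2^1 * 7^1 * 19^( - 1 )*53^ ( - 1 )*269^( - 1)*63419^1 = 887866/270883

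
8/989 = 8/989=0.01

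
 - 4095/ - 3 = 1365 + 0/1 = 1365.00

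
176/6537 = 176/6537 = 0.03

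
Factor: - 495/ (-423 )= 55/47=5^1*11^1*47^(- 1) 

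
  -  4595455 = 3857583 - 8453038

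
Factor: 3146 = 2^1*11^2*13^1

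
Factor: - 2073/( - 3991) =3^1*13^( - 1 )*307^(-1)*691^1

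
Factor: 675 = 3^3*5^2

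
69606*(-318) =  - 22134708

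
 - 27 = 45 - 72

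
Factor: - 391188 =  - 2^2*3^1*7^1*4657^1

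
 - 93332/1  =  -93332= -  93332.00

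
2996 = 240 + 2756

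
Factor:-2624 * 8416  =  -22083584 = - 2^11 *41^1*263^1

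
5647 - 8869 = - 3222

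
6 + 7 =13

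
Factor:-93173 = -23^1*4051^1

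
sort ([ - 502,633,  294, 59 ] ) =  [ - 502,59,294,633]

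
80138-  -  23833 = 103971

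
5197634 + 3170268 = 8367902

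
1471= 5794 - 4323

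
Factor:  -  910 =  -2^1*  5^1* 7^1*13^1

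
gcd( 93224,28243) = 1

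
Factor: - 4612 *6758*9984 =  - 2^11*3^1*13^1*31^1*109^1 * 1153^1 = - 311180273664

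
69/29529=23/9843  =  0.00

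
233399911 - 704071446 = - 470671535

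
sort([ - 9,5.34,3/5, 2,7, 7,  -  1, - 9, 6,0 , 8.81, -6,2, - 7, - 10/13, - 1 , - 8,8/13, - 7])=[-9 , - 9, - 8, - 7, - 7,-6, - 1,-1  , - 10/13, 0,3/5, 8/13,2,2, 5.34, 6,7,7, 8.81 ] 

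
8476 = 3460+5016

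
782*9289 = 7263998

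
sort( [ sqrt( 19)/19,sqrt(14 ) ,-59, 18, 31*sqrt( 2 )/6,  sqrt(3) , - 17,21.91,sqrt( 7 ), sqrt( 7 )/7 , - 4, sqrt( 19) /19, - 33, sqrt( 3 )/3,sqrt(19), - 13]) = [-59 , - 33 , - 17, - 13, - 4,sqrt( 19 ) /19, sqrt(19) /19,sqrt ( 7)/7, sqrt (3) /3,sqrt(3),sqrt(7 ),  sqrt( 14),sqrt( 19) , 31*sqrt( 2) /6, 18,21.91]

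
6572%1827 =1091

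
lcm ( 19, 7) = 133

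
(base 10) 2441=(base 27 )39b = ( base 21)5B5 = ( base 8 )4611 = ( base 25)3mg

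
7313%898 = 129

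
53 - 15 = 38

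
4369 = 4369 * 1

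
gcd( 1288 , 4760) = 56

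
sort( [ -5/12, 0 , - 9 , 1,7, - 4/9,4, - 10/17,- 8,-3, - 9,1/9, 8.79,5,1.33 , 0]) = [ - 9,-9, - 8,  -  3,  -  10/17, - 4/9, - 5/12,0, 0, 1/9,1, 1.33, 4,5,7, 8.79]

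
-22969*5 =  - 114845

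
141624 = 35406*4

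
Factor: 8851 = 53^1*167^1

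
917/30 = 917/30 = 30.57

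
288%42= 36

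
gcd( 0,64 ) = 64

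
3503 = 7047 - 3544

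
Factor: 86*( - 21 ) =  - 1806 =- 2^1*3^1*7^1*43^1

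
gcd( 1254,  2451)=57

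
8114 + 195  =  8309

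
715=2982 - 2267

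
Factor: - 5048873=-1879^1*2687^1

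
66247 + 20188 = 86435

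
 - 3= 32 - 35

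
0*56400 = 0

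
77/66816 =77/66816 = 0.00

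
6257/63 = 99 + 20/63 = 99.32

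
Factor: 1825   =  5^2*73^1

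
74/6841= 74/6841 = 0.01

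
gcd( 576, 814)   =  2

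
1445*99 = 143055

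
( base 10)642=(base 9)783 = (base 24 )12I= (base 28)mq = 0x282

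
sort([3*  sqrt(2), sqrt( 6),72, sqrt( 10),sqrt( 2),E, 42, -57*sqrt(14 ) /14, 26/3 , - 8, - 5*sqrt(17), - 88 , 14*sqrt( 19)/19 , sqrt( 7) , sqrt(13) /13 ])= [ - 88, - 5*  sqrt (17) , - 57*sqrt( 14 ) /14,-8,sqrt( 13)/13, sqrt( 2), sqrt( 6),sqrt( 7), E, sqrt(10),14 * sqrt(19)/19, 3*sqrt( 2), 26/3, 42, 72] 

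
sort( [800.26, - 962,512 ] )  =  [ - 962, 512,800.26 ] 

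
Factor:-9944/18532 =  - 2^1*11^1 * 41^( - 1 )=- 22/41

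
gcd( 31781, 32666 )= 1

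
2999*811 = 2432189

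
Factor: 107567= 263^1*409^1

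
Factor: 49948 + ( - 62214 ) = - 2^1*6133^1 =-12266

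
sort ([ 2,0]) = [ 0,2]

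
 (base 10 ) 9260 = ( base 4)2100230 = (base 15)2B25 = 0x242C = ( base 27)ciq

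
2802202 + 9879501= 12681703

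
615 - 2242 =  - 1627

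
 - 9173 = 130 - 9303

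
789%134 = 119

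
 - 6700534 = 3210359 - 9910893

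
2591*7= 18137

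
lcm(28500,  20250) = 769500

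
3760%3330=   430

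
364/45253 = 28/3481 = 0.01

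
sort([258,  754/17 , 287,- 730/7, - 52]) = [ -730/7, - 52,  754/17,258, 287 ]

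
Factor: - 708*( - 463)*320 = 104897280 = 2^8 *3^1* 5^1*59^1 *463^1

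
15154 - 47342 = -32188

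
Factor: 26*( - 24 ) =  - 624 = - 2^4*3^1* 13^1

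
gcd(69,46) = 23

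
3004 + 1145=4149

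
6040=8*755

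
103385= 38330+65055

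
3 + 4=7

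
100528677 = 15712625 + 84816052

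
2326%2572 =2326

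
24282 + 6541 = 30823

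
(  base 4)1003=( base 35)1W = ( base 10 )67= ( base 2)1000011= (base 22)31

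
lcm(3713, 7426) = 7426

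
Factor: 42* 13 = 546 = 2^1*  3^1*7^1*13^1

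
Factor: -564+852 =288  =  2^5*3^2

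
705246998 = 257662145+447584853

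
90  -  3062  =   - 2972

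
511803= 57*8979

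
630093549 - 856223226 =  -  226129677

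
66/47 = 66/47= 1.40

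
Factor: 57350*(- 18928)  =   - 2^5*5^2*7^1*13^2*31^1 * 37^1 = -1085520800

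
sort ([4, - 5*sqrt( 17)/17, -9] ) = [-9, - 5*sqrt(17)/17,4]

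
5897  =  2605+3292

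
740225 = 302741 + 437484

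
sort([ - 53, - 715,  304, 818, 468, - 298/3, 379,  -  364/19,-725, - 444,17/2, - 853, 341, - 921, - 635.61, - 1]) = [ - 921, - 853, - 725,-715, - 635.61, - 444, -298/3, - 53, - 364/19, - 1, 17/2, 304, 341 , 379 , 468, 818 ] 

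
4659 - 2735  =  1924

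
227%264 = 227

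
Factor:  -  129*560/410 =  - 2^3 * 3^1*7^1*41^ ( - 1)*43^1 = - 7224/41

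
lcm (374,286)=4862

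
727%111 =61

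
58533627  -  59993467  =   -1459840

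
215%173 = 42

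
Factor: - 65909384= - 2^3*79^1 * 104287^1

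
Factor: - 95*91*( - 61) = 5^1*7^1*13^1* 19^1 * 61^1 = 527345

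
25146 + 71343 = 96489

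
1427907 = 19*75153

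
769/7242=769/7242= 0.11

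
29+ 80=109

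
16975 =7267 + 9708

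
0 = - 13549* 0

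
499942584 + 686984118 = 1186926702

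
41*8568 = 351288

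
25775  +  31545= 57320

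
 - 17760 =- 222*80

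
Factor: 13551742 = 2^1*83^1*81637^1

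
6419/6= 6419/6 = 1069.83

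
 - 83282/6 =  - 41641/3 =-13880.33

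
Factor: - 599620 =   -  2^2 * 5^1*7^1 * 4283^1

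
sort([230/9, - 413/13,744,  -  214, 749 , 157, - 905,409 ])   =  [ - 905, - 214,-413/13, 230/9, 157,409,744,749 ]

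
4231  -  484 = 3747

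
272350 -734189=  - 461839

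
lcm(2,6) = 6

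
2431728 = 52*46764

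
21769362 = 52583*414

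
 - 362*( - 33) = 11946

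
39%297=39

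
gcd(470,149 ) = 1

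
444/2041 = 444/2041 = 0.22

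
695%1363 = 695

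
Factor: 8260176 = 2^4*3^1* 37^1*4651^1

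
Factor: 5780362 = 2^1*7^1*37^1*11159^1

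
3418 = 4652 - 1234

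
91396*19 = 1736524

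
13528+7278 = 20806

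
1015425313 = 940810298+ 74615015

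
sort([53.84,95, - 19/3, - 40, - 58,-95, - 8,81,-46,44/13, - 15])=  [-95, - 58,  -  46, - 40, - 15, - 8, - 19/3 , 44/13, 53.84, 81,95 ] 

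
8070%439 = 168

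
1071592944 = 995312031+76280913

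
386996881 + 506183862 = 893180743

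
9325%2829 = 838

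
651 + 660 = 1311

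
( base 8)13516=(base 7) 23252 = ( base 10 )5966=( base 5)142331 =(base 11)4534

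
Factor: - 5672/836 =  - 1418/209  =  - 2^1*11^( - 1)*19^( - 1) * 709^1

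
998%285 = 143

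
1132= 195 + 937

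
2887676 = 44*65629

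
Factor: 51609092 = 2^2*19^1* 679067^1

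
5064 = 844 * 6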